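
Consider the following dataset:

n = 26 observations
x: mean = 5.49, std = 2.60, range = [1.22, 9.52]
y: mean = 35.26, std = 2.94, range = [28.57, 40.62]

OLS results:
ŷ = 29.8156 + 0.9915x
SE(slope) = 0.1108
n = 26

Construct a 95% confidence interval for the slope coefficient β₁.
The 95% CI for β₁ is (0.7628, 1.2202)

Confidence interval for the slope:

The 95% CI for β₁ is: β̂₁ ± t*(α/2, n-2) × SE(β̂₁)

Step 1: Find critical t-value
- Confidence level = 0.95
- Degrees of freedom = n - 2 = 26 - 2 = 24
- t*(α/2, 24) = 2.0639

Step 2: Calculate margin of error
Margin = 2.0639 × 0.1108 = 0.2287

Step 3: Construct interval
CI = 0.9915 ± 0.2287
CI = (0.7628, 1.2202)

Interpretation: We are 95% confident that the true slope β₁ lies between 0.7628 and 1.2202.
Since 0 is outside the interval, a two-sided test at α = 0.05 would reject H₀: β₁ = 0.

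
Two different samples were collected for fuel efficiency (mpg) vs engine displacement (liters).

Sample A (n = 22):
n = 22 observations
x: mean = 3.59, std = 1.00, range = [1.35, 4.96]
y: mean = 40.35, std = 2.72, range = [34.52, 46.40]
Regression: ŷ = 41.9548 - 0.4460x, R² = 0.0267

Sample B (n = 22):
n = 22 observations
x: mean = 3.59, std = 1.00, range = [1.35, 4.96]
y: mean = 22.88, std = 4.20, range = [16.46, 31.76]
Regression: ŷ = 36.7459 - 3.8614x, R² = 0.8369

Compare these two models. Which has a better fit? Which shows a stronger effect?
Model B has the better fit (R² = 0.8369 vs 0.0267). Model B shows the stronger effect (|β₁| = 3.8614 vs 0.4460).

Model Comparison:

Which explains more variance? (R²)
- Model A: R² = 0.0267 → 2.67% of variance in fuel efficiency explained
- Model B: R² = 0.8369 → 83.69% of variance in fuel efficiency explained
- 0.8369 > 0.0267 → Model B has the better fit

Which has the larger per-liter effect? (|β₁|)
- Model A: β₁ = -0.4460 → predicted fuel efficiency falls 0.4460 mpg per additional liter of engine displacement
- Model B: β₁ = -3.8614 → predicted fuel efficiency falls 3.8614 mpg per additional liter of engine displacement
- |-0.4460| < |-3.8614| → Model B shows the stronger marginal effect

Notes:
- A better fit (higher R²) doesn't necessarily mean a more important relationship.
- R² measures how tightly points cluster around the line; β₁ measures how steep the line is — they answer different questions.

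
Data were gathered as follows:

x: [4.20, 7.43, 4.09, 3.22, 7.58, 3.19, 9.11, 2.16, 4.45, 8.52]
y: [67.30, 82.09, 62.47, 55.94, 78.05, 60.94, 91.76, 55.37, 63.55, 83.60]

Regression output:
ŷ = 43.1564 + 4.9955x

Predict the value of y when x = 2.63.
ŷ = 56.2946

Plug x = 2.63 into the fitted line:

ŷ = 43.1564 + 4.9955 × 2.63
ŷ = 43.1564 + 13.1382
ŷ = 56.2946

This is a point prediction; actual observations scatter around it by roughly the residual standard deviation.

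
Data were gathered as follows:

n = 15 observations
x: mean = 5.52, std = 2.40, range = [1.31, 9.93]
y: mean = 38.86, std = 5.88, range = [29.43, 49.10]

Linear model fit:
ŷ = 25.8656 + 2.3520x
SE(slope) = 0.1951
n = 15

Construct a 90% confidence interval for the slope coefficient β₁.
The 90% CI for β₁ is (2.0065, 2.6975)

Confidence interval for the slope:

The 90% CI for β₁ is: β̂₁ ± t*(α/2, n-2) × SE(β̂₁)

Step 1: Find critical t-value
- Confidence level = 0.9
- Degrees of freedom = n - 2 = 15 - 2 = 13
- t*(α/2, 13) = 1.7709

Step 2: Calculate margin of error
Margin = 1.7709 × 0.1951 = 0.3455

Step 3: Construct interval
CI = 2.3520 ± 0.3455
CI = (2.0065, 2.6975)

Interpretation: intervals built this way capture the true β₁ in 90% of repeated samples; here the plausible range for the per-unit effect of x on y is 2.0065 to 2.6975.
The interval does not include 0, suggesting a significant linear relationship.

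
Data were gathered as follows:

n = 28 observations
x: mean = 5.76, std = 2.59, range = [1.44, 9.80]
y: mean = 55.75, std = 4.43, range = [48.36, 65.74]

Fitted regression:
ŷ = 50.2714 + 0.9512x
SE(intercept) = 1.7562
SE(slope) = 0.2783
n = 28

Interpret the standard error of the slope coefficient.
SE(slope) = 0.2783 measures the uncertainty in the estimated slope. The coefficient is estimated with moderate precision (SE/|β̂₁| = 29.3%).

What SE measures:
- The standard error quantifies the sampling variability of the coefficient estimate
- It is the estimated standard deviation of β̂₁ across hypothetical repeated samples of the same size
- Smaller SE → more precise estimate

Relative precision:
- SE / |β̂₁| = 0.2783 / 0.9512 = 29.3%
- Rule of thumb (under 20%: precise; 20% to under 50%: moderately precise; 50% or more: imprecise) → moderately precise

Link to the t-test: t = β̂₁ / SE(β̂₁) = 0.9512 / 0.2783 = 3.4179, the statistic for H₀: β₁ = 0.

What drives SE(β̂₁): more residual scatter → larger SE; wider spread of x values → smaller SE; larger n (here n = 28) → smaller SE.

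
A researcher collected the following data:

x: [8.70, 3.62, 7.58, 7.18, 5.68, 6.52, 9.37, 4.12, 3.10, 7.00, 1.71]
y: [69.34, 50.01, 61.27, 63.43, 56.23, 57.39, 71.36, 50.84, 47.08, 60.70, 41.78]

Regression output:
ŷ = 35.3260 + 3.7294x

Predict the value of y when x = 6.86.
ŷ = 60.9097

x = 6.86 lies inside the observed range [1.71, 9.37], so the fitted equation applies directly:

ŷ = 35.3260 + 3.7294 × 6.86
ŷ = 35.3260 + 25.5837
ŷ = 60.9097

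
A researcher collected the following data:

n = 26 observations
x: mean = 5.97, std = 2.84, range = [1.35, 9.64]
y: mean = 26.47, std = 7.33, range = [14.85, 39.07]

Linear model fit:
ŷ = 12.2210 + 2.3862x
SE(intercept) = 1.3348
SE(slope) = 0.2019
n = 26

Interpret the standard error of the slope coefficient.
SE(β̂₁) = 0.2019 is the estimated standard deviation of the slope estimate across repeated samples; relative to β̂₁ = 2.3862 that is 8.5%, a precise estimate.

What SE measures:
- The standard error quantifies the sampling variability of the coefficient estimate
- It is the estimated standard deviation of β̂₁ across hypothetical repeated samples of the same size
- Smaller SE → more precise estimate

Relative precision:
- SE / |β̂₁| = 0.2019 / 2.3862 = 8.5%
- Rule of thumb (under 20%: precise; 20% to under 50%: moderately precise; 50% or more: imprecise) → precise

Rough 95% range (±2 SE): 2.3862 ± 0.4038 → (1.9824, 2.7900).

What drives SE(β̂₁): more residual scatter → larger SE; wider spread of x values → smaller SE; larger n (here n = 26) → smaller SE.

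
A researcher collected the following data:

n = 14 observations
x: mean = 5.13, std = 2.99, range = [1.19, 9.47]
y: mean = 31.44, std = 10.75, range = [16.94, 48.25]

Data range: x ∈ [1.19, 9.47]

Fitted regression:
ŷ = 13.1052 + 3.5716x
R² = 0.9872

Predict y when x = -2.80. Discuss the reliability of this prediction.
ŷ = 3.1047 (extrapolation — x = -2.80 lies outside [1.19, 9.47], so reliability is low).

Prediction calculation:
ŷ = 13.1052 + 3.5716 × (-2.80)
ŷ = 3.1047

Reliability:
- Data range: x ∈ [1.19, 9.47]
- Prediction point: x = -2.80 is 3.99 units below the observed range → this is EXTRAPOLATION, not interpolation

Why that matters here:
- Real relationships often flatten, saturate, or turn nonlinear at extremes
- There are no observations near this x to validate the fitted line there

Report the number if required, but flag clearly that it is an extrapolation.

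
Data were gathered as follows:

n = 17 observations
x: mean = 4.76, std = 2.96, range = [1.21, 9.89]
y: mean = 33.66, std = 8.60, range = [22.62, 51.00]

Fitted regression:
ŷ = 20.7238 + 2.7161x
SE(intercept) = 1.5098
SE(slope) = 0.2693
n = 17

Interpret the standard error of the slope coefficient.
SE(β̂₁) = 0.2693 is the estimated standard deviation of the slope estimate across repeated samples; relative to β̂₁ = 2.7161 that is 9.9%, a precise estimate.

SE(β̂₁) = 0.2693 says: if we drew many samples of n = 17 from the same population and refit each time, the fitted slopes would scatter with a standard deviation of roughly 0.2693 around the true β₁.

Relative precision:
- SE / |β̂₁| = 0.2693 / 2.7161 = 9.9%
- Rule of thumb (under 20%: precise; 20% to under 50%: moderately precise; 50% or more: imprecise) → precise

Link to interval estimation: a confidence interval for β₁ is β̂₁ ± t* × 0.2693, so SE sets the half-width per unit of t*.

What drives SE(β̂₁): more residual scatter → larger SE.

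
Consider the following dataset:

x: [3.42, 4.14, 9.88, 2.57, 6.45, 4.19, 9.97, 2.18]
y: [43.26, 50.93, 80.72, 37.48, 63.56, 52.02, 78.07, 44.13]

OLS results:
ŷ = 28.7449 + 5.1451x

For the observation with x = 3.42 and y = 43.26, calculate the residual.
Residual = -3.0811

The residual is the difference between the actual value and the predicted value:

Residual = y - ŷ

Step 1: Calculate predicted value
ŷ = 28.7449 + 5.1451 × 3.42
ŷ = 46.3411

Step 2: Calculate residual
Residual = 43.26 - 46.3411
Residual = -3.0811

The residual is negative, so the observed y = 43.26 sits below the regression line (the line overestimates it by 3.0811).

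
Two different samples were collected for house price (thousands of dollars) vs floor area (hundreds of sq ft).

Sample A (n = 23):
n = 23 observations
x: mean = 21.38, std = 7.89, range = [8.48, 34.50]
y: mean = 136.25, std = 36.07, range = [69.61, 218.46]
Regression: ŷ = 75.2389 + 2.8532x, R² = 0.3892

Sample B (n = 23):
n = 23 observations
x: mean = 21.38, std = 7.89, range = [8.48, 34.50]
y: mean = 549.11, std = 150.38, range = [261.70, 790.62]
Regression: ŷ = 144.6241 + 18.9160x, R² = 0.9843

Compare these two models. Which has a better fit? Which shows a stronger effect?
Model B has the better fit (R² = 0.9843 vs 0.3892). Model B shows the stronger effect (|β₁| = 18.9160 vs 2.8532).

Model Comparison:

Fit — compare R²:
- Model A: R² = 0.3892 → 38.92% of variance in house price explained
- Model B: R² = 0.9843 → 98.43% of variance in house price explained
- 0.9843 > 0.3892 → Model B has the better fit

Which has the larger per-hundred sq ft effect? (|β₁|)
- Model A: β₁ = 2.8532 → predicted house price rises 2.8532 thousand dollars per additional hundred sq ft of floor area
- Model B: β₁ = 18.9160 → predicted house price rises 18.9160 thousand dollars per additional hundred sq ft of floor area
- |2.8532| < |18.9160| → Model B shows the stronger marginal effect

Notes:
- The two samples could reflect different populations, time periods, or measurement quality.
- A better fit (higher R²) doesn't necessarily mean a more important relationship.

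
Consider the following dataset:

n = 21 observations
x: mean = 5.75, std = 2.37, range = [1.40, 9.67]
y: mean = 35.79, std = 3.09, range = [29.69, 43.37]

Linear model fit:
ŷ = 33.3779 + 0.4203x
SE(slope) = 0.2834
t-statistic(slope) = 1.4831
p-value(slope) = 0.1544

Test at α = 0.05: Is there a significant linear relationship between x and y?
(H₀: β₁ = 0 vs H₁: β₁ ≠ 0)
Fail to reject H₀: p-value = 0.1544 ≥ α = 0.05. The linear relationship is not significant at the 5% level.

Hypothesis test for the slope coefficient:

H₀: β₁ = 0 (no linear relationship)
H₁: β₁ ≠ 0 (linear relationship exists)

Test statistic: t = β̂₁ / SE(β̂₁) = 0.4203 / 0.2834 = 1.4831

p = 0.1544: how often a slope estimate this far from 0 (in SE units) would arise by chance if β₁ were truly 0.

Decision rule: reject H₀ if p-value < α.
p-value = 0.1544 ≥ α = 0.05 → fail to reject H₀.

At α = 0.05 the data do not provide convincing evidence of a nonzero slope.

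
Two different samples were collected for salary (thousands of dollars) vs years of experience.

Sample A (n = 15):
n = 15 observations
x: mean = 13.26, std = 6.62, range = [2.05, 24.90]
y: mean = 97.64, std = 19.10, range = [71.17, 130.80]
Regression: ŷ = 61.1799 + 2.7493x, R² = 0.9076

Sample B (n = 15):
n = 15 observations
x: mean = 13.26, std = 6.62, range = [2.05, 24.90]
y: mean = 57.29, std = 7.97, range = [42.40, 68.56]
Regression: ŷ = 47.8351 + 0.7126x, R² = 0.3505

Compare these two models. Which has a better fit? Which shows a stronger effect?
Model A has the better fit (R² = 0.9076 vs 0.3505). Model A shows the stronger effect (|β₁| = 2.7493 vs 0.7126).

Model Comparison:

Goodness of fit (R²):
- Model A: R² = 0.9076 → 90.76% of variance in salary explained
- Model B: R² = 0.3505 → 35.05% of variance in salary explained
- 0.9076 > 0.3505 → Model A has the better fit

Effect size (slope magnitude):
- Model A: β₁ = 2.7493 → predicted salary rises 2.7493 thousand dollars per additional year of experience
- Model B: β₁ = 0.7126 → predicted salary rises 0.7126 thousand dollars per additional year of experience
- |2.7493| > |0.7126| → Model A shows the stronger marginal effect

Notes:
- R² measures how tightly points cluster around the line; β₁ measures how steep the line is — they answer different questions.
- The two samples could reflect different populations, time periods, or measurement quality.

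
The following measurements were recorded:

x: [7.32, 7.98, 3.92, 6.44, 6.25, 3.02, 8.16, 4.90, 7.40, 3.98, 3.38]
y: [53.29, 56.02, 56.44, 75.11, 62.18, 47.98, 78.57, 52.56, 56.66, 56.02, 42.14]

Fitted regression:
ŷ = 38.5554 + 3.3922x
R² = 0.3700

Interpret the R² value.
R² = 0.3700 means 37.00% of the variation in y is explained by the linear relationship with x. This indicates a moderate fit.

R² = 1 − SS_res/SS_tot compares the residual scatter to the total scatter of y about its mean.

Here R² = 0.3700:
- Explained: 37.00% of the variation in y
- Unexplained (residual): 100% − 37.00% = 63.00%
- Rule of thumb (below 0.3 weak; 0.3 to below 0.7 moderate; 0.7 and above strong) → moderate

Equivalently, for simple linear regression R² = r², so |r| = √0.3700 ≈ 0.6083.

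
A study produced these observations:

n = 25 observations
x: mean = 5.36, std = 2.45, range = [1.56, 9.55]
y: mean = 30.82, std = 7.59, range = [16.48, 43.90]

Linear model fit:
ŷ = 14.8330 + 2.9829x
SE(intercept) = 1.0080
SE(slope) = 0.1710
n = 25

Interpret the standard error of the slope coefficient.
The slope 2.9829 is pinned down to within about ±0.1710 (one SE) by these data — relative uncertainty 5.7%, i.e. precise.

What SE measures:
- The standard error quantifies the sampling variability of the coefficient estimate
- It is the estimated standard deviation of β̂₁ across hypothetical repeated samples of the same size
- Smaller SE → more precise estimate

Relative precision:
- SE / |β̂₁| = 0.1710 / 2.9829 = 5.7%
- Rule of thumb (under 20%: precise; 20% to under 50%: moderately precise; 50% or more: imprecise) → precise

Link to interval estimation: a confidence interval for β₁ is β̂₁ ± t* × 0.1710, so SE sets the half-width per unit of t*.

What drives SE(β̂₁): more residual scatter → larger SE; larger n (here n = 25) → smaller SE; wider spread of x values → smaller SE.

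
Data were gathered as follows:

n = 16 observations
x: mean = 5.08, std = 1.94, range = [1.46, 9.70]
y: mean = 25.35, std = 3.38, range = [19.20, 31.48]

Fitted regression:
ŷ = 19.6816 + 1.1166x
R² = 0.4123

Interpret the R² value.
The model explains 41.23% of the variance in y (R² = 0.4123), leaving 58.77% unexplained; the fit is moderate.

The coefficient of determination R² is the fraction of the total variation in y that the fitted line accounts for.

Here R² = 0.4123:
- Explained: 41.23% of the variation in y
- Unexplained (residual): 100% − 41.23% = 58.77%
- Rule of thumb (below 0.3 weak; 0.3 to below 0.7 moderate; 0.7 and above strong) → moderate

Equivalently, for simple linear regression R² = r², so |r| = √0.4123 ≈ 0.6421.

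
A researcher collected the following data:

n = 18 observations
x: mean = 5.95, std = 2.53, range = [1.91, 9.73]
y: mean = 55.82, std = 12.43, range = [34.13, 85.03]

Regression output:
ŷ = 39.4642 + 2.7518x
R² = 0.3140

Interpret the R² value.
The model explains 31.40% of the variance in y (R² = 0.3140), leaving 68.60% unexplained; the fit is moderate.

R² (coefficient of determination) measures the proportion of variance in y explained by the regression model.

Here R² = 0.3140:
- Explained: 31.40% of the variation in y
- Unexplained (residual): 100% − 31.40% = 68.60%
- Rule of thumb (below 0.3 weak; 0.3 to below 0.7 moderate; 0.7 and above strong) → moderate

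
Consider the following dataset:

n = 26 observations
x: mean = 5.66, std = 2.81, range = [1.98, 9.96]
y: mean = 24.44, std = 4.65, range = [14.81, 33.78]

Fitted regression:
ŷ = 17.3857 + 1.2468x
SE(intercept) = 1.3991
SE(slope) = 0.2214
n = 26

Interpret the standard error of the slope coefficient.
The slope 1.2468 is pinned down to within about ±0.2214 (one SE) by these data — relative uncertainty 17.8%, i.e. precise.

What SE measures:
- The standard error quantifies the sampling variability of the coefficient estimate
- It is the estimated standard deviation of β̂₁ across hypothetical repeated samples of the same size
- Smaller SE → more precise estimate

Relative precision:
- SE / |β̂₁| = 0.2214 / 1.2468 = 17.8%
- Rule of thumb (under 20%: precise; 20% to under 50%: moderately precise; 50% or more: imprecise) → precise

Link to interval estimation: a confidence interval for β₁ is β̂₁ ± t* × 0.2214, so SE sets the half-width per unit of t*.

What drives SE(β̂₁): larger n (here n = 26) → smaller SE.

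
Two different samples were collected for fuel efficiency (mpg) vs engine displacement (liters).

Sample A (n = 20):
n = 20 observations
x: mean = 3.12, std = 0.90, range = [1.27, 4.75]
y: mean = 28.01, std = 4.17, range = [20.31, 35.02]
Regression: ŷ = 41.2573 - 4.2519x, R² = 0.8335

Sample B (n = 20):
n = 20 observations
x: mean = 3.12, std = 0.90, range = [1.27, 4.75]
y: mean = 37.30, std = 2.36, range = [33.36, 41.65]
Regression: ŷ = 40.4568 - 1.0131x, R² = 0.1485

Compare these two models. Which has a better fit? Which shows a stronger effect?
Model A has the better fit (R² = 0.8335 vs 0.1485). Model A shows the stronger effect (|β₁| = 4.2519 vs 1.0131).

Model Comparison:

Fit — compare R²:
- Model A: R² = 0.8335 → 83.35% of variance in fuel efficiency explained
- Model B: R² = 0.1485 → 14.85% of variance in fuel efficiency explained
- 0.8335 > 0.1485 → Model A has the better fit

Which has the larger per-liter effect? (|β₁|)
- Model A: β₁ = -4.2519 → predicted fuel efficiency falls 4.2519 mpg per additional liter of engine displacement
- Model B: β₁ = -1.0131 → predicted fuel efficiency falls 1.0131 mpg per additional liter of engine displacement
- |-4.2519| > |-1.0131| → Model A shows the stronger marginal effect

Note: A steeper slope doesn't make a better model if the scatter around the line is large.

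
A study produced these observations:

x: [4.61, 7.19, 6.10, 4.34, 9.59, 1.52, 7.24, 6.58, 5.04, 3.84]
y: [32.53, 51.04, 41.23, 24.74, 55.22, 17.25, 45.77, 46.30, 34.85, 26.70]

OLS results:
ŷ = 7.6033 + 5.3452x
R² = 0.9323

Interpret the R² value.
About 93.23% of the variability in y is accounted for by the regression on x (R² = 0.9323) — a strong linear fit.

R² = 1 − SS_res/SS_tot compares the residual scatter to the total scatter of y about its mean.

Here R² = 0.9323:
- Explained: 93.23% of the variation in y
- Unexplained (residual): 100% − 93.23% = 6.77%
- Rule of thumb (below 0.3 weak; 0.3 to below 0.7 moderate; 0.7 and above strong) → strong

Calculation: R² = 1 − (SS_res / SS_tot), where SS_res is the sum of squared residuals and SS_tot the total sum of squares.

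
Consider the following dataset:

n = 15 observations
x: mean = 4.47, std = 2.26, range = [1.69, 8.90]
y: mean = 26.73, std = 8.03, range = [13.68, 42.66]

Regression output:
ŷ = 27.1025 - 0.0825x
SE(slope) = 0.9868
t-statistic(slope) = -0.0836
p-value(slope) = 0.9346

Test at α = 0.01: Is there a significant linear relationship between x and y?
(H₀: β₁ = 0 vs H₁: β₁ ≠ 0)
p-value = 0.9346 ≥ α = 0.01, so we fail to reject H₀. The relationship is not significant.

Hypothesis test for the slope coefficient:

H₀: β₁ = 0 (no linear relationship)
H₁: β₁ ≠ 0 (linear relationship exists)

Test statistic: t = β̂₁ / SE(β̂₁) = -0.0825 / 0.9868 = -0.0836

The p-value (0.9346) is the probability, under H₀, of a t-statistic at least as extreme as |t| = 0.0836 (two-sided, df = n − 2 = 13).

Decision rule: reject H₀ if p-value < α.
p-value = 0.9346 ≥ α = 0.01 → fail to reject H₀.

Conclusion: the linear association between x and y is not significant at the 1% level.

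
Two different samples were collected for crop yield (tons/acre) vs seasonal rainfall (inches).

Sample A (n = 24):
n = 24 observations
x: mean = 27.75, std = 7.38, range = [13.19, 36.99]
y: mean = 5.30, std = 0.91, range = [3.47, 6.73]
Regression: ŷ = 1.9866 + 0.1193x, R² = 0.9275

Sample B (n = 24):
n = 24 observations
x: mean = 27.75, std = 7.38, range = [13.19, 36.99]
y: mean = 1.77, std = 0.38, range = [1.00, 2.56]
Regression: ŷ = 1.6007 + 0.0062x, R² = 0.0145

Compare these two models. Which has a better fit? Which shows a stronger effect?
Model A has the better fit (R² = 0.9275 vs 0.0145). Model A shows the stronger effect (|β₁| = 0.1193 vs 0.0062).

Model Comparison:

Fit — compare R²:
- Model A: R² = 0.9275 → 92.75% of variance in crop yield explained
- Model B: R² = 0.0145 → 1.45% of variance in crop yield explained
- 0.9275 > 0.0145 → Model A has the better fit

Effect size (slope magnitude):
- Model A: β₁ = 0.1193 → predicted crop yield rises 0.1193 tons/acre per additional inch of rainfall
- Model B: β₁ = 0.0062 → predicted crop yield rises 0.0062 tons/acre per additional inch of rainfall
- |0.1193| > |0.0062| → Model A shows the stronger marginal effect

Note: The two samples could reflect different populations, time periods, or measurement quality.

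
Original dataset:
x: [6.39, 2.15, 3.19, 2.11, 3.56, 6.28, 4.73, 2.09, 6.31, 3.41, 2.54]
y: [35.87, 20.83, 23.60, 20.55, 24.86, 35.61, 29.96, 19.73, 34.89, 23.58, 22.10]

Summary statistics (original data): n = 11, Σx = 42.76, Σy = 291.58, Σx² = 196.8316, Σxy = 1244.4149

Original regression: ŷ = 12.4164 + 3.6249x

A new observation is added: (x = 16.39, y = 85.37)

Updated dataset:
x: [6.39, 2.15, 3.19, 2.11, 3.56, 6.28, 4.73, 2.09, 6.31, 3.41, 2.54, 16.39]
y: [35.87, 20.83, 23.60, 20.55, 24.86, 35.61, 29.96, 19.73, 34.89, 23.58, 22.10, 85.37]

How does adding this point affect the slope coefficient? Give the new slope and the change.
The slope changes from 3.6249 to 4.5173 (change of +0.8924, or +24.6%).

x = 16.39 lies well outside the original x-range [2.09, 6.39] (x̄ ≈ 3.89), so this observation has high leverage and can move the slope substantially.

Step 1: Update the sums with the new point (n goes from 11 to 12)
Σx  = 42.76 + 16.39 = 59.15
Σy  = 291.58 + 85.37 = 376.95
Σx² = 196.8316 + 16.39² = 196.8316 + 268.6321 = 465.4637
Σxy = 1244.4149 + 16.39×85.37 = 1244.4149 + 1399.2143 = 2643.6292

Step 2: Recompute the slope with b₁ = (nΣxy − ΣxΣy) / (nΣx² − (Σx)²)
Numerator   = 12×2643.6292 − 59.15×376.95 = 31723.5504 − 22296.5925 = 9426.9579
Denominator = 12×465.4637 − 59.15² = 5585.5644 − 3498.7225 = 2086.8419
b₁(new) = 9426.9579 / 2086.8419 = 4.5173

(Same formula on the original sums: (11×1244.4149 − 42.76×291.58) / (11×196.8316 − 42.76²) = 1220.6031 / 336.7300 = 3.6249, matching the given fit.)

Step 3: Change in slope
Δβ₁ = 4.5173 − 3.6249 = +0.8924
Relative change = +0.8924 / 3.6249 × 100% = +24.6%
→ the slope increases when the point is added.

Because the point sits above the extension of the original line at a high-leverage x, it tilts the fit up.
In practice: examine leverage (hᵢ) and Cook's distance rather than deleting it automatically.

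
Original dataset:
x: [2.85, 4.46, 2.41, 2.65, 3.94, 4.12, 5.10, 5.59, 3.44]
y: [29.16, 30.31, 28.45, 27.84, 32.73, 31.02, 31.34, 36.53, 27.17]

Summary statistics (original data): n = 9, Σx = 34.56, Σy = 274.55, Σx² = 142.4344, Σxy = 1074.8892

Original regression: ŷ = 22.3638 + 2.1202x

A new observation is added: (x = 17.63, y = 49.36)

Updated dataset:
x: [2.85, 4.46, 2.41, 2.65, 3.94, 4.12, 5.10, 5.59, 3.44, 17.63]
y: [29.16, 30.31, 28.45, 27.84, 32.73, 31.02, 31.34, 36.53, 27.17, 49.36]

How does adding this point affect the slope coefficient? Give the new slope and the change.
New slope β₁ = 1.4077 versus 2.1202 before: a change of -0.7125 (-33.6%).

x = 17.63 lies well outside the original x-range [2.41, 5.59] (x̄ ≈ 3.84), so this observation has high leverage and can move the slope substantially.

Step 1: Update the sums with the new point (n goes from 9 to 10)
Σx  = 34.56 + 17.63 = 52.19
Σy  = 274.55 + 49.36 = 323.91
Σx² = 142.4344 + 17.63² = 142.4344 + 310.8169 = 453.2513
Σxy = 1074.8892 + 17.63×49.36 = 1074.8892 + 870.2168 = 1945.1060

Step 2: Recompute the slope with b₁ = (nΣxy − ΣxΣy) / (nΣx² − (Σx)²)
Numerator   = 10×1945.1060 − 52.19×323.91 = 19451.0600 − 16904.8629 = 2546.1971
Denominator = 10×453.2513 − 52.19² = 4532.5130 − 2723.7961 = 1808.7169
b₁(new) = 2546.1971 / 1808.7169 = 1.4077

(Same formula on the original sums: (9×1074.8892 − 34.56×274.55) / (9×142.4344 − 34.56²) = 185.5548 / 87.5160 = 2.1202, matching the given fit.)

Step 3: Change in slope
Δβ₁ = 1.4077 − 2.1202 = -0.7125
Relative change = -0.7125 / 2.1202 × 100% = -33.6%
→ the slope decreases when the point is added.

Because the point sits below the extension of the original line at a high-leverage x, it tilts the fit down.
In practice: examine leverage (hᵢ) and Cook's distance rather than deleting it automatically; investigate whether it comes from the same population as the rest of the sample.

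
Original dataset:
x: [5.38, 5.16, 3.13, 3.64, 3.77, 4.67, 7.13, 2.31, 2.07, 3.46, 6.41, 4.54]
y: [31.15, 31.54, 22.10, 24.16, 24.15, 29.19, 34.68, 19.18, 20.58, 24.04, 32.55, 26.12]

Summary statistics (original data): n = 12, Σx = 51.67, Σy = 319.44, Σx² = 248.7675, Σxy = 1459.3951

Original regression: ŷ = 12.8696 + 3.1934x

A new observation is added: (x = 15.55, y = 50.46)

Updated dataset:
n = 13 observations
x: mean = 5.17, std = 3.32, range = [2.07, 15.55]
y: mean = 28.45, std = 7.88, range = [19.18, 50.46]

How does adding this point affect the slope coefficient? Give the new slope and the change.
The slope changes from 3.1934 to 2.3175 (change of -0.8759, or -27.4%).

x = 15.55 lies well outside the original x-range [2.07, 7.13] (x̄ ≈ 4.31), so this observation has high leverage and can move the slope substantially.

Step 1: Update the sums with the new point (n goes from 12 to 13)
Σx  = 51.67 + 15.55 = 67.22
Σy  = 319.44 + 50.46 = 369.90
Σx² = 248.7675 + 15.55² = 248.7675 + 241.8025 = 490.5700
Σxy = 1459.3951 + 15.55×50.46 = 1459.3951 + 784.6530 = 2244.0481

Step 2: Recompute the slope with b₁ = (nΣxy − ΣxΣy) / (nΣx² − (Σx)²)
Numerator   = 13×2244.0481 − 67.22×369.90 = 29172.6253 − 24864.6780 = 4307.9473
Denominator = 13×490.5700 − 67.22² = 6377.4100 − 4518.5284 = 1858.8816
b₁(new) = 4307.9473 / 1858.8816 = 2.3175

(Same formula on the original sums: (12×1459.3951 − 51.67×319.44) / (12×248.7675 − 51.67²) = 1007.2764 / 315.4211 = 3.1934, matching the given fit.)

Step 3: Change in slope
Δβ₁ = 2.3175 − 3.1934 = -0.8759
Relative change = -0.8759 / 3.1934 × 100% = -27.4%
→ the slope decreases when the point is added.

Because the point sits below the extension of the original line at a high-leverage x, it tilts the fit down.
In practice: refit with and without it and report both if conclusions differ.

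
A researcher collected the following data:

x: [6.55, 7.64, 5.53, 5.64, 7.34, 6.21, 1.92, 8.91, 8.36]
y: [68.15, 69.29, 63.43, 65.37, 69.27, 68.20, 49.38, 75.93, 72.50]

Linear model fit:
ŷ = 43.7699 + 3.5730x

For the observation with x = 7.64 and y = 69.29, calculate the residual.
Residual = -1.7776

The residual is the difference between the actual value and the predicted value:

Residual = y - ŷ

Step 1: Calculate predicted value
ŷ = 43.7699 + 3.5730 × 7.64
ŷ = 71.0676

Step 2: Calculate residual
Residual = 69.29 - 71.0676
Residual = -1.7776

Sign check: y < ŷ, so the point is below the line and the fit overestimates here.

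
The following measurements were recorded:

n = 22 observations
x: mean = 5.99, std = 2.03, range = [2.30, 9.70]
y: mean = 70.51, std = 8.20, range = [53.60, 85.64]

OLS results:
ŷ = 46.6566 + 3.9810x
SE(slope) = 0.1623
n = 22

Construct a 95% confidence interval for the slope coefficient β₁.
The 95% CI for β₁ is (3.6424, 4.3196)

Confidence interval for the slope:

The 95% CI for β₁ is: β̂₁ ± t*(α/2, n-2) × SE(β̂₁)

Step 1: Find critical t-value
- Confidence level = 0.95
- Degrees of freedom = n - 2 = 22 - 2 = 20
- t*(α/2, 20) = 2.0860

Step 2: Calculate margin of error
Margin = 2.0860 × 0.1623 = 0.3386

Step 3: Construct interval
CI = 3.9810 ± 0.3386
CI = (3.6424, 4.3196)

Interpretation: intervals built this way capture the true β₁ in 95% of repeated samples; here the plausible range for the per-unit effect of x on y is 3.6424 to 4.3196.
Since 0 is outside the interval, a two-sided test at α = 0.05 would reject H₀: β₁ = 0.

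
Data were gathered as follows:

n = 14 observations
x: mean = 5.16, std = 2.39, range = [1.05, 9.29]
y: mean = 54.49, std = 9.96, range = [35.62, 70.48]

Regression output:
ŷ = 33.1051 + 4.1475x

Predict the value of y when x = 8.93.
ŷ = 70.1423

To predict y for x = 8.93, substitute into the regression equation:

ŷ = 33.1051 + 4.1475 × 8.93
ŷ = 33.1051 + 37.0372
ŷ = 70.1423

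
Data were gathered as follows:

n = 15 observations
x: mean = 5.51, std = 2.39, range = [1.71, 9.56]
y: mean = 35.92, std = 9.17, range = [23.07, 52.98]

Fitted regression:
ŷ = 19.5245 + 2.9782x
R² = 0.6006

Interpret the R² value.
R² = 0.6006 means 60.06% of the variation in y is explained by the linear relationship with x. This indicates a moderate fit.

The coefficient of determination R² is the fraction of the total variation in y that the fitted line accounts for.

Here R² = 0.6006:
- Explained: 60.06% of the variation in y
- Unexplained (residual): 100% − 60.06% = 39.94%
- Rule of thumb (below 0.3 weak; 0.3 to below 0.7 moderate; 0.7 and above strong) → moderate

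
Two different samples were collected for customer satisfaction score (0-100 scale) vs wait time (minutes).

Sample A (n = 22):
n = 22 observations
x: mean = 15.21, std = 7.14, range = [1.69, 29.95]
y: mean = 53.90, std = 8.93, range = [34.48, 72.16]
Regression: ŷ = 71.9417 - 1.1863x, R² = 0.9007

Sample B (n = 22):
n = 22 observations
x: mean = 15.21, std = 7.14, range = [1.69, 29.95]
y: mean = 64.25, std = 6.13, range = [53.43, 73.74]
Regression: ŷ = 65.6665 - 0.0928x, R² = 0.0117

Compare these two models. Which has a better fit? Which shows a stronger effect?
Model A has the better fit (R² = 0.9007 vs 0.0117). Model A shows the stronger effect (|β₁| = 1.1863 vs 0.0928).

Model Comparison:

Fit — compare R²:
- Model A: R² = 0.9007 → 90.07% of variance in satisfaction score explained
- Model B: R² = 0.0117 → 1.17% of variance in satisfaction score explained
- 0.9007 > 0.0117 → Model A has the better fit

Which has the larger per-minute effect? (|β₁|)
- Model A: β₁ = -1.1863 → predicted satisfaction score falls 1.1863 points per additional minute of wait time
- Model B: β₁ = -0.0928 → predicted satisfaction score falls 0.0928 points per additional minute of wait time
- |-1.1863| > |-0.0928| → Model A shows the stronger marginal effect

Note: R² measures how tightly points cluster around the line; β₁ measures how steep the line is — they answer different questions.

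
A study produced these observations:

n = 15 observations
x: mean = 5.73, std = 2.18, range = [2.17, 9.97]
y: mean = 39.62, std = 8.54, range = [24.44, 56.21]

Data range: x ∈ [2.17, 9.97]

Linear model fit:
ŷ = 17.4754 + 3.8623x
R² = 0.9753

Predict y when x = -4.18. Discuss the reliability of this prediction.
The equation gives ŷ = 1.3310; however x = -4.18 is 6.35 units below the observed range, so this extrapolated value should not be trusted.

Prediction calculation:
ŷ = 17.4754 + 3.8623 × (-4.18)
ŷ = 1.3310

Reliability:
- Data range: x ∈ [2.17, 9.97]
- Prediction point: x = -4.18 is 6.35 units below the observed range → this is EXTRAPOLATION, not interpolation

Why that matters here:
- R² describes fit only over the sampled x values; it says nothing about behaviour beyond them
- The linear relationship may not hold outside the observed range
- There are no observations near this x to validate the fitted line there

The R² = 0.9753 only validates the fit within [2.17, 9.97]; treat ŷ = 1.3310 with caution.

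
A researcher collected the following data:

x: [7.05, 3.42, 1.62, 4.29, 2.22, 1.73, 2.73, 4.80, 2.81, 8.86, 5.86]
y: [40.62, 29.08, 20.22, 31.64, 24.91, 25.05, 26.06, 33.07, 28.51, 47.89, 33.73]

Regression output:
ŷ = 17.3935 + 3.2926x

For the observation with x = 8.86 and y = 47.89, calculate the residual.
Residual = 1.3241

The residual is the difference between the actual value and the predicted value:

Residual = y - ŷ

Step 1: Calculate predicted value
ŷ = 17.3935 + 3.2926 × 8.86
ŷ = 46.5659

Step 2: Calculate residual
Residual = 47.89 - 46.5659
Residual = 1.3241

Interpretation: the model underestimates the actual value by 1.3241 at this point (positive residual → observation lies above the fitted line).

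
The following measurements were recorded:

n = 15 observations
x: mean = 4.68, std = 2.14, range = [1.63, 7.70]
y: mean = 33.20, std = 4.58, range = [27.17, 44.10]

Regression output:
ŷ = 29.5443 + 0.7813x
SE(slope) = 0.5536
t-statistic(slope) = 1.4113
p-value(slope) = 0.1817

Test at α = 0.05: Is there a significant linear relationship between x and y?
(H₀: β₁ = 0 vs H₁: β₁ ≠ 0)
Since p-value = 0.1817 ≥ α = 0.05, fail to reject H₀ — the slope is not significantly different from 0.

Hypothesis test for the slope coefficient:

H₀: β₁ = 0 (no linear relationship)
H₁: β₁ ≠ 0 (linear relationship exists)

Test statistic: t = β̂₁ / SE(β̂₁) = 0.7813 / 0.5536 = 1.4113

p = 0.1817: how often a slope estimate this far from 0 (in SE units) would arise by chance if β₁ were truly 0.

Decision rule: reject H₀ if p-value < α.
p-value = 0.1817 ≥ α = 0.05 → fail to reject H₀.

There is not sufficient evidence at the 5% significance level to conclude that a linear relationship exists between x and y.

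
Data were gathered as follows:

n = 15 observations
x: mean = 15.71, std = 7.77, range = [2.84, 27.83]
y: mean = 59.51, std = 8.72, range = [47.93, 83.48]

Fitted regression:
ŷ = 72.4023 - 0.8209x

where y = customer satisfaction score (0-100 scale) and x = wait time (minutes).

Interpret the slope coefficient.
For each additional minute of wait time, predicted satisfaction score decreases by approximately 0.8209 points.

β₁ = -0.8209 is the change in predicted satisfaction score (points) per additional minute of wait time.

Interpretation:
- Wait time up by 1 minute → predicted satisfaction score decreases by 0.8209 points
- The effect is assumed constant over the observed range of x (linearity)

(β₀ = 72.4023 is the fitted value at x = 0 and is not part of the slope interpretation.)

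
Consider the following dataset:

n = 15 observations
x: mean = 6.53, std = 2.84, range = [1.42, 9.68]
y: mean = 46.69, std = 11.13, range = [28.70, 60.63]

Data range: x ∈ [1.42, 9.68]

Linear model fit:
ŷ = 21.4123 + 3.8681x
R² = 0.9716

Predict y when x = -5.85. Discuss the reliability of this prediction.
The equation gives ŷ = -1.2161; however x = -5.85 is 7.27 units below the observed range, so this extrapolated value should not be trusted.

Prediction calculation:
ŷ = 21.4123 + 3.8681 × (-5.85)
ŷ = -1.2161

Reliability:
- Data range: x ∈ [1.42, 9.68]
- Prediction point: x = -5.85 is 7.27 units below the observed range → this is EXTRAPOLATION, not interpolation

Why that matters here:
- The linear relationship may not hold outside the observed range
- The standard error of prediction grows with (x − x̄)², and x = -5.85 is far from x̄ = 6.53
- R² describes fit only over the sampled x values; it says nothing about behaviour beyond them

Report the number if required, but flag clearly that it is an extrapolation.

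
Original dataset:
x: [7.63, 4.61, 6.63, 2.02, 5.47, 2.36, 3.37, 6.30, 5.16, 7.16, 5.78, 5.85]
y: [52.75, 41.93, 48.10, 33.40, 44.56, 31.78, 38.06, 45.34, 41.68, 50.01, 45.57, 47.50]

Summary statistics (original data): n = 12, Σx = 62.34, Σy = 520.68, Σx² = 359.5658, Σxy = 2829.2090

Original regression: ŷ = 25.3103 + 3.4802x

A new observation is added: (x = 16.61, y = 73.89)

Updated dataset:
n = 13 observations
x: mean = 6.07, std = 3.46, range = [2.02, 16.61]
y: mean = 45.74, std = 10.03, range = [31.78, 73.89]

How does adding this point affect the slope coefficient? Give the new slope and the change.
Adding the point moves β₁ from 3.4802 to 2.8570, i.e. it decreases by 0.6232 (-17.9%).

x = 16.61 lies well outside the original x-range [2.02, 7.63] (x̄ ≈ 5.20), so this observation has high leverage and can move the slope substantially.

Step 1: Update the sums with the new point (n goes from 12 to 13)
Σx  = 62.34 + 16.61 = 78.95
Σy  = 520.68 + 73.89 = 594.57
Σx² = 359.5658 + 16.61² = 359.5658 + 275.8921 = 635.4579
Σxy = 2829.2090 + 16.61×73.89 = 2829.2090 + 1227.3129 = 4056.5219

Step 2: Recompute the slope with b₁ = (nΣxy − ΣxΣy) / (nΣx² − (Σx)²)
Numerator   = 13×4056.5219 − 78.95×594.57 = 52734.7847 − 46941.3015 = 5793.4832
Denominator = 13×635.4579 − 78.95² = 8260.9527 − 6233.1025 = 2027.8502
b₁(new) = 5793.4832 / 2027.8502 = 2.8570

(Same formula on the original sums: (12×2829.2090 − 62.34×520.68) / (12×359.5658 − 62.34²) = 1491.3168 / 428.5140 = 3.4802, matching the given fit.)

Step 3: Change in slope
Δβ₁ = 2.8570 − 3.4802 = -0.6232
Relative change = -0.6232 / 3.4802 × 100% = -17.9%
→ the slope decreases when the point is added.

Because the point sits below the extension of the original line at a high-leverage x, it tilts the fit down.
In practice: examine leverage (hᵢ) and Cook's distance rather than deleting it automatically.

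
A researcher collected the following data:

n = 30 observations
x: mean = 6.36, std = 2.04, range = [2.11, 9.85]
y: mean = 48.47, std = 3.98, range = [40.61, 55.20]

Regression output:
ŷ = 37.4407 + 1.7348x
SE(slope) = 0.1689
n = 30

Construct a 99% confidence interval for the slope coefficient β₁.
The 99% CI for β₁ is (1.2681, 2.2015)

Confidence interval for the slope:

The 99% CI for β₁ is: β̂₁ ± t*(α/2, n-2) × SE(β̂₁)

Step 1: Find critical t-value
- Confidence level = 0.99
- Degrees of freedom = n - 2 = 30 - 2 = 28
- t*(α/2, 28) = 2.7633

Step 2: Calculate margin of error
Margin = 2.7633 × 0.1689 = 0.4667

Step 3: Construct interval
CI = 1.7348 ± 0.4667
CI = (1.2681, 2.2015)

Interpretation: each one-unit increase in x is associated with a change in mean y of between 1.2681 and 2.2015, with 99% confidence.
Both endpoints are positive, so the data support a genuinely positive slope at this confidence level.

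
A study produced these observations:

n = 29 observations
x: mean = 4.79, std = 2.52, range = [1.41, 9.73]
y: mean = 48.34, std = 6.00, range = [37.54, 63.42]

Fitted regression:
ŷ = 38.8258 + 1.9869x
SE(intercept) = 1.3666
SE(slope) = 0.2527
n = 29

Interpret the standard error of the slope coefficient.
SE(slope) = 0.2527 measures the uncertainty in the estimated slope. The coefficient is estimated precisely (SE/|β̂₁| = 12.7%).

SE(β̂₁) = 0.2527 says: if we drew many samples of n = 29 from the same population and refit each time, the fitted slopes would scatter with a standard deviation of roughly 0.2527 around the true β₁.

Relative precision:
- SE / |β̂₁| = 0.2527 / 1.9869 = 12.7%
- Rule of thumb (under 20%: precise; 20% to under 50%: moderately precise; 50% or more: imprecise) → precise

Link to the t-test: t = β̂₁ / SE(β̂₁) = 1.9869 / 0.2527 = 7.8627, the statistic for H₀: β₁ = 0.

What drives SE(β̂₁): more residual scatter → larger SE; larger n (here n = 29) → smaller SE; wider spread of x values → smaller SE.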